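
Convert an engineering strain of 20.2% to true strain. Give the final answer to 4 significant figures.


epsilon_true = ln(1 + epsilon_eng)
epsilon_true = ln(1 + 0.202)
epsilon_true = 0.184


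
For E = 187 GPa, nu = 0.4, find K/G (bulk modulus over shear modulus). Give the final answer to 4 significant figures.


G = E / (2*(1+nu))
G = 187 / (2*(1+0.4)) = 66.7857 GPa
K = E / (3*(1-2*nu))
K = 187 / (3*(1-2*0.4)) = 311.667 GPa
K/G = 311.667 / 66.7857 = 4.667


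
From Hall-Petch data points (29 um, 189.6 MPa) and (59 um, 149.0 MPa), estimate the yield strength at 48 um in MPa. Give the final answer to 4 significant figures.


sigma_y = sigma0 + k / sqrt(d)
1/sqrt(d1) = 1/sqrt(2.9e-05) = 185.695;  1/sqrt(d2) = 130.189
k = (sigma1 - sigma2) / (1/sqrt(d1) - 1/sqrt(d2)) = (189.6 - 149.0) / (185.695 - 130.189) = 0.731447 MPa*m^0.5
sigma0 = sigma1 - k/sqrt(d1) = 189.6 - 0.731447*185.695 = 53.7737 MPa
sigma_y(d3) = 53.7737 + 0.731447 / sqrt(4.8e-05) = 159.3 MPa


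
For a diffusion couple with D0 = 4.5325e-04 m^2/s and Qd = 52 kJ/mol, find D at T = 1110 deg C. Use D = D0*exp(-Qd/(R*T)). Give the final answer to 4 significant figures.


D = D0 * exp(-Qd / (R*T))
T = 1383.15 K
D = 4.5325e-04 * exp(-52e3 / (8.314 * 1383.15))
D = 4.926e-06 m^2/s


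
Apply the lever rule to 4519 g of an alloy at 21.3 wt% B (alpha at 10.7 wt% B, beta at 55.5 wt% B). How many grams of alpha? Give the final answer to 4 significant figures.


f_alpha = (C_beta - C0) / (C_beta - C_alpha)
f_alpha = (55.5 - 21.3) / (55.5 - 10.7) = 0.763393
m_alpha = f_alpha * m_total = 0.763393 * 4519 = 3450 g


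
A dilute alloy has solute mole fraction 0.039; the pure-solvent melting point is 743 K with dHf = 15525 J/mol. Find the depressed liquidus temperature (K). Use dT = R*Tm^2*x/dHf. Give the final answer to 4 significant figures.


dT = R*Tm^2*x / dHf
dT = 8.314 * 743^2 * 0.039 / 15525
dT = 11.5298 K
T_new = 743 - 11.5298 = 731.5 K


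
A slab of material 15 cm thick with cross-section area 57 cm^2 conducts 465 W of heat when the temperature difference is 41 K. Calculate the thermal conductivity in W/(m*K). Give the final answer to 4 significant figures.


k = Q*L / (A*dT)
L = 0.15 m, A = 5.7e-03 m^2
k = 465 * 0.15 / (5.7e-03 * 41)
k = 298.5 W/(m*K)


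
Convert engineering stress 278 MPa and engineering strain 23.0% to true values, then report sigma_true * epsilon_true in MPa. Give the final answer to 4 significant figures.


sigma_true = sigma_eng * (1 + epsilon_eng)
sigma_true = 278 * (1 + 0.23) = 341.94 MPa
epsilon_true = ln(1 + epsilon_eng)
epsilon_true = ln(1 + 0.23) = 0.207014
sigma_true * epsilon_true = 341.94 * 0.207014 = 70.79 MPa


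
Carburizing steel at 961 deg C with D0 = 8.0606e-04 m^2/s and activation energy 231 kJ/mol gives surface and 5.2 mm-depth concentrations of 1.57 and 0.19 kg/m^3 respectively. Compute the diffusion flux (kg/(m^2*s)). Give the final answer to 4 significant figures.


Step 1: D = D0 * exp(-Qd/(R*T))
T = 961 + 273.15 = 1234.15 K
D = 8.0606e-04 * exp(-231e3 / (8.314 * 1234.15)) = 1.34611e-13 m^2/s
Step 2: J = D * (C1 - C2) / dx
J = 1.34611e-13 * (1.57 - 0.19) / 5.2e-03
J = 3.572e-11 kg/(m^2*s)


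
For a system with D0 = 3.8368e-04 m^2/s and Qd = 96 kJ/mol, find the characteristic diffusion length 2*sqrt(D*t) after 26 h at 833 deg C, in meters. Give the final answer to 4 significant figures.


Step 1: D = D0 * exp(-Qd/(R*T))
T = 1106.15 K
D = 3.8368e-04 * exp(-96e3 / (8.314 * 1106.15)) = 1.12329e-08 m^2/s
Step 2: L = 2*sqrt(D*t)
t = 26 h = 93600 s
L = 2*sqrt(1.12329e-08 * 93600) = 0.06485 m


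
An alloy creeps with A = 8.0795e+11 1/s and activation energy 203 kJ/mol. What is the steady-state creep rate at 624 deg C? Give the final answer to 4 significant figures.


rate = A * exp(-Q / (R*T))
T = 624 + 273.15 = 897.15 K
rate = 8.0795e+11 * exp(-203e3 / (8.314 * 897.15))
rate = 1.224 1/s


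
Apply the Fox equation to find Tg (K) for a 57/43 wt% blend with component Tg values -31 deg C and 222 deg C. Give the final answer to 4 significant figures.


1/Tg = w1/Tg1 + w2/Tg2 (in Kelvin)
Tg1 = 242.15 K, Tg2 = 495.15 K
1/Tg = 0.57/242.15 + 0.43/495.15
Tg = 310.3 K


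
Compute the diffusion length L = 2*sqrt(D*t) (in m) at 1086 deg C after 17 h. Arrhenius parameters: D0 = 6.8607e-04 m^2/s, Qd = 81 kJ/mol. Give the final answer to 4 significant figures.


Step 1: D = D0 * exp(-Qd/(R*T))
T = 1359.15 K
D = 6.8607e-04 * exp(-81e3 / (8.314 * 1359.15)) = 5.28782e-07 m^2/s
Step 2: L = 2*sqrt(D*t)
t = 17 h = 61200 s
L = 2*sqrt(5.28782e-07 * 61200) = 0.3598 m


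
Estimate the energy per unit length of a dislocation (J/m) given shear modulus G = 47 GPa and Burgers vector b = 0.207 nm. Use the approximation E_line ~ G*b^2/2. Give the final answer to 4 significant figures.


E = G*b^2/2
b = 0.207 nm = 2.07e-10 m
G = 47 GPa = 4.7e+10 Pa
E = 0.5 * 4.7e+10 * (2.07e-10)^2
E = 1.007e-09 J/m


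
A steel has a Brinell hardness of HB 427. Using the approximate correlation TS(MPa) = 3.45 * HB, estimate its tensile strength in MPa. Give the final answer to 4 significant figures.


TS (MPa) = 3.45 * HB
TS = 3.45 * 427
TS = 1473 MPa


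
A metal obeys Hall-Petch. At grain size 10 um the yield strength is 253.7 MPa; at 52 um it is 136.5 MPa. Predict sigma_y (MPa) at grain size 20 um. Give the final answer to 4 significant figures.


sigma_y = sigma0 + k / sqrt(d)
1/sqrt(d1) = 1/sqrt(1e-05) = 316.228;  1/sqrt(d2) = 138.675
k = (sigma1 - sigma2) / (1/sqrt(d1) - 1/sqrt(d2)) = (253.7 - 136.5) / (316.228 - 138.675) = 0.660086 MPa*m^0.5
sigma0 = sigma1 - k/sqrt(d1) = 253.7 - 0.660086*316.228 = 44.9626 MPa
sigma_y(d3) = 44.9626 + 0.660086 / sqrt(2e-05) = 192.6 MPa


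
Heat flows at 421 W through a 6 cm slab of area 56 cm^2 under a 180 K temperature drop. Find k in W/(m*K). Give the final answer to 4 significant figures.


k = Q*L / (A*dT)
L = 0.06 m, A = 5.6e-03 m^2
k = 421 * 0.06 / (5.6e-03 * 180)
k = 25.06 W/(m*K)


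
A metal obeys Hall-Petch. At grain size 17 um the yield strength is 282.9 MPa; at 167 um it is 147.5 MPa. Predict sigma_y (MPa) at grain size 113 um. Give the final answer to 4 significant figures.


sigma_y = sigma0 + k / sqrt(d)
1/sqrt(d1) = 1/sqrt(1.7e-05) = 242.536;  1/sqrt(d2) = 77.3823
k = (sigma1 - sigma2) / (1/sqrt(d1) - 1/sqrt(d2)) = (282.9 - 147.5) / (242.536 - 77.3823) = 0.819844 MPa*m^0.5
sigma0 = sigma1 - k/sqrt(d1) = 282.9 - 0.819844*242.536 = 84.0585 MPa
sigma_y(d3) = 84.0585 + 0.819844 / sqrt(1.13e-04) = 161.2 MPa


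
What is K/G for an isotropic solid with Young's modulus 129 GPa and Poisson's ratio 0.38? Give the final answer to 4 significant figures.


G = E / (2*(1+nu))
G = 129 / (2*(1+0.38)) = 46.7391 GPa
K = E / (3*(1-2*nu))
K = 129 / (3*(1-2*0.38)) = 179.167 GPa
K/G = 179.167 / 46.7391 = 3.833


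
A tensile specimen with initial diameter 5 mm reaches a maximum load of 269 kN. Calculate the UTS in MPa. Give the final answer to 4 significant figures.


A0 = pi*(d/2)^2 = pi*(5/2)^2 = 19.635 mm^2
UTS = F_max / A0 = 269*1000 / 19.635
UTS = 13700 MPa


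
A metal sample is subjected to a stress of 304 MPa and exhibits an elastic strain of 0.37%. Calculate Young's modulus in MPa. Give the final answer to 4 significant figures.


E = sigma / epsilon
epsilon = 0.37% = 3.7e-03
E = 304 / 3.7e-03
E = 82160 MPa


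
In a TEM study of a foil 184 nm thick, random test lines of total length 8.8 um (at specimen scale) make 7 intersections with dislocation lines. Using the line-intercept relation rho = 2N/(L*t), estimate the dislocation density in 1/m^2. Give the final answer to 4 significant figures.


rho = 2N / (L * t)
L = 8.8 um = 8.8e-06 m, t = 184 nm = 1.84e-07 m
rho = 2 * 7 / (8.8e-06 * 1.84e-07)
rho = 8.646e+12 1/m^2


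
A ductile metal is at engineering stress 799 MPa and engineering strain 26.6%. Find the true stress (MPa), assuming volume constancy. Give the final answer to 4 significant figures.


sigma_true = sigma_eng * (1 + epsilon_eng)
sigma_true = 799 * (1 + 0.266)
sigma_true = 1012 MPa


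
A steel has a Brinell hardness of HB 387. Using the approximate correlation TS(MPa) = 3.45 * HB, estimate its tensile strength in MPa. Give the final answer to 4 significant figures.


TS (MPa) = 3.45 * HB
TS = 3.45 * 387
TS = 1335 MPa


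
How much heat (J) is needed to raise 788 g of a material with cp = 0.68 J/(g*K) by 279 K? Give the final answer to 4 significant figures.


Q = m * cp * dT
Q = 788 * 0.68 * 279
Q = 149500 J


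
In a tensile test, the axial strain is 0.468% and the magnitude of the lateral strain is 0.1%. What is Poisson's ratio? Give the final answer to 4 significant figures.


nu = -epsilon_lat / epsilon_axial
Lateral strain is contraction (negative), so using magnitudes:
nu = 0.1 / 0.468
nu = 0.2137


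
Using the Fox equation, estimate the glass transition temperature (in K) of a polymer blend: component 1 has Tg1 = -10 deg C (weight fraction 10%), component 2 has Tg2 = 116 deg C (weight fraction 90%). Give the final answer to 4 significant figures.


1/Tg = w1/Tg1 + w2/Tg2 (in Kelvin)
Tg1 = 263.15 K, Tg2 = 389.15 K
1/Tg = 0.1/263.15 + 0.9/389.15
Tg = 371.4 K


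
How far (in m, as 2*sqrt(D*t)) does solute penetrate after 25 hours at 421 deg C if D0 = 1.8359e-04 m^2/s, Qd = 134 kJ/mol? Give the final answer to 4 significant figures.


Step 1: D = D0 * exp(-Qd/(R*T))
T = 694.15 K
D = 1.8359e-04 * exp(-134e3 / (8.314 * 694.15)) = 1.51361e-14 m^2/s
Step 2: L = 2*sqrt(D*t)
t = 25 h = 90000 s
L = 2*sqrt(1.51361e-14 * 90000) = 7.382e-05 m


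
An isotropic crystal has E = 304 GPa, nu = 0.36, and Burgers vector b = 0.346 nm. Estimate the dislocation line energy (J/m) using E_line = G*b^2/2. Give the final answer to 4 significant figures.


Step 1: G = E / (2*(1+nu))
G = 304 / (2*(1+0.36)) = 111.765 GPa = 1.11765e+11 Pa
Step 2: E_line = G*b^2/2
b = 0.346 nm = 3.46e-10 m
E_line = 0.5 * 1.11765e+11 * (3.46e-10)^2 = 6.69e-09 J/m


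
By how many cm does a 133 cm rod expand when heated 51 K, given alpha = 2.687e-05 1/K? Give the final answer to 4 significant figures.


dL = L0 * alpha * dT
dL = 133 * 2.687e-05 * 51
dL = 0.1823 cm


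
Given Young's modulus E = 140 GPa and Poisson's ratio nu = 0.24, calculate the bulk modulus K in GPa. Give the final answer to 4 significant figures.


K = E / (3*(1-2*nu))
K = 140 / (3*(1-2*0.24))
K = 89.74 GPa


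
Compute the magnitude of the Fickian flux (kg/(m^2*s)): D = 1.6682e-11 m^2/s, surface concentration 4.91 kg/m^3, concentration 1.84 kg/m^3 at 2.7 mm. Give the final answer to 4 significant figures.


J = -D * (dC/dx) = D * (C1 - C2) / dx
J = 1.6682e-11 * (4.91 - 1.84) / 2.7e-03
J = 1.897e-08 kg/(m^2*s)


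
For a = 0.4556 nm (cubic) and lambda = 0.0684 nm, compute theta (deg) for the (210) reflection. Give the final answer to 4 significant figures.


d = a / sqrt(h^2+k^2+l^2)
d = 0.4556 / sqrt(5) = 0.203751 nm
lambda = 2*d*sin(theta)  =>  sin(theta) = lambda / (2*d)
sin(theta) = 0.0684 / (2 * 0.203751) = 0.167852
theta = 9.663 deg


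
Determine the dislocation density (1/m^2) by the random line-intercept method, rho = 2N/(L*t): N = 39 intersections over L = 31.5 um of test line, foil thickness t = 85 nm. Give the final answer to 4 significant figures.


rho = 2N / (L * t)
L = 31.5 um = 3.15e-05 m, t = 85 nm = 8.5e-08 m
rho = 2 * 39 / (3.15e-05 * 8.5e-08)
rho = 2.913e+13 1/m^2


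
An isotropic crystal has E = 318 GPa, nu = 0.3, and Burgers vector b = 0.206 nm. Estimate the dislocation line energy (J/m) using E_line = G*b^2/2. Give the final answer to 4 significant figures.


Step 1: G = E / (2*(1+nu))
G = 318 / (2*(1+0.3)) = 122.308 GPa = 1.22308e+11 Pa
Step 2: E_line = G*b^2/2
b = 0.206 nm = 2.06e-10 m
E_line = 0.5 * 1.22308e+11 * (2.06e-10)^2 = 2.595e-09 J/m


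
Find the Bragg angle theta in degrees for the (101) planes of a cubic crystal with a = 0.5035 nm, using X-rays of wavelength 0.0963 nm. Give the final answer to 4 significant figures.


d = a / sqrt(h^2+k^2+l^2)
d = 0.5035 / sqrt(2) = 0.356028 nm
lambda = 2*d*sin(theta)  =>  sin(theta) = lambda / (2*d)
sin(theta) = 0.0963 / (2 * 0.356028) = 0.135242
theta = 7.773 deg


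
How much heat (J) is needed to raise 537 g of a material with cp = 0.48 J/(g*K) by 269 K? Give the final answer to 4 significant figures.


Q = m * cp * dT
Q = 537 * 0.48 * 269
Q = 69340 J


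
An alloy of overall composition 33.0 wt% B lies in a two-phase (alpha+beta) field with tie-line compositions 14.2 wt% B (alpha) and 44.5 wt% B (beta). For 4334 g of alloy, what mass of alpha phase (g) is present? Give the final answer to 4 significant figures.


f_alpha = (C_beta - C0) / (C_beta - C_alpha)
f_alpha = (44.5 - 33.0) / (44.5 - 14.2) = 0.379538
m_alpha = f_alpha * m_total = 0.379538 * 4334 = 1645 g


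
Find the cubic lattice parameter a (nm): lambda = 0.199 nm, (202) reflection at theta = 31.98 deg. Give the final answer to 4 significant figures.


d = lambda / (2*sin(theta))
d = 0.199 / (2*sin(31.98 deg))
d = 0.187869 nm
a = d * sqrt(h^2+k^2+l^2) = 0.187869 * sqrt(8)
a = 0.5314 nm


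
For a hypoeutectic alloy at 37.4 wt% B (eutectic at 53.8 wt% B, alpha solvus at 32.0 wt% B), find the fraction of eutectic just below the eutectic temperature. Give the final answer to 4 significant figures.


f_primary = (C_e - C0) / (C_e - C_alpha_max)
f_primary = (53.8 - 37.4) / (53.8 - 32.0)
f_primary = 0.752294
f_eutectic = 1 - 0.752294 = 0.2477


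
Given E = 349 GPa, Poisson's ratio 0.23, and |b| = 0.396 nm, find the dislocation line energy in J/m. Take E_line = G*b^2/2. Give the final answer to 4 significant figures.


Step 1: G = E / (2*(1+nu))
G = 349 / (2*(1+0.23)) = 141.87 GPa = 1.4187e+11 Pa
Step 2: E_line = G*b^2/2
b = 0.396 nm = 3.96e-10 m
E_line = 0.5 * 1.4187e+11 * (3.96e-10)^2 = 1.112e-08 J/m


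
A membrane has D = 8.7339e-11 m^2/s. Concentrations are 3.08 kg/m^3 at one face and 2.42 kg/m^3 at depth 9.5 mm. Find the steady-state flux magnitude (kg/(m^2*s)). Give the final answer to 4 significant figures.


J = -D * (dC/dx) = D * (C1 - C2) / dx
J = 8.7339e-11 * (3.08 - 2.42) / 9.5e-03
J = 6.068e-09 kg/(m^2*s)


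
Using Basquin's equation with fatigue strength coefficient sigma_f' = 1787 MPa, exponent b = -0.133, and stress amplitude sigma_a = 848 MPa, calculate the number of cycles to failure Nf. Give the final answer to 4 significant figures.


sigma_a = sigma_f' * (2*Nf)^b
2*Nf = (sigma_a / sigma_f')^(1/b)
2*Nf = (848 / 1787)^(1/-0.133)
2*Nf = 271.675
Nf = 135.8 cycles


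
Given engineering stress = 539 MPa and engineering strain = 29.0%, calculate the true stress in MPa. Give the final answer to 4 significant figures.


sigma_true = sigma_eng * (1 + epsilon_eng)
sigma_true = 539 * (1 + 0.29)
sigma_true = 695.3 MPa


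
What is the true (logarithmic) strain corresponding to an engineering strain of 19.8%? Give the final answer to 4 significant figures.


epsilon_true = ln(1 + epsilon_eng)
epsilon_true = ln(1 + 0.198)
epsilon_true = 0.1807


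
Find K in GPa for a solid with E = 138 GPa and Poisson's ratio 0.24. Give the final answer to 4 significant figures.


K = E / (3*(1-2*nu))
K = 138 / (3*(1-2*0.24))
K = 88.46 GPa


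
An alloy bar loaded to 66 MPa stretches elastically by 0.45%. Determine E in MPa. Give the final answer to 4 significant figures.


E = sigma / epsilon
epsilon = 0.45% = 4.5e-03
E = 66 / 4.5e-03
E = 14670 MPa


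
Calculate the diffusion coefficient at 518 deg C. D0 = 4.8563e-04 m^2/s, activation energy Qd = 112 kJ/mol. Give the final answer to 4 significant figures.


D = D0 * exp(-Qd / (R*T))
T = 791.15 K
D = 4.8563e-04 * exp(-112e3 / (8.314 * 791.15))
D = 1.956e-11 m^2/s


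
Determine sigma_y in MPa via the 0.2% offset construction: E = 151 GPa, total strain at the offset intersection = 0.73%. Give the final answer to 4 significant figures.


Offset strain = 0.002
Elastic strain at yield = total_strain - offset = 7.3e-03 - 0.002 = 5.3e-03
sigma_y = E * elastic_strain = 151000 * 5.3e-03
sigma_y = 800.3 MPa


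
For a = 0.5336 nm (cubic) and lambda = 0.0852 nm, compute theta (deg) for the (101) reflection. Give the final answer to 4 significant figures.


d = a / sqrt(h^2+k^2+l^2)
d = 0.5336 / sqrt(2) = 0.377312 nm
lambda = 2*d*sin(theta)  =>  sin(theta) = lambda / (2*d)
sin(theta) = 0.0852 / (2 * 0.377312) = 0.112904
theta = 6.483 deg


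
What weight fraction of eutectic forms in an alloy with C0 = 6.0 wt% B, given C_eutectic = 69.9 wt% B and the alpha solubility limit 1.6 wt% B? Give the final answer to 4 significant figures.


f_primary = (C_e - C0) / (C_e - C_alpha_max)
f_primary = (69.9 - 6.0) / (69.9 - 1.6)
f_primary = 0.935578
f_eutectic = 1 - 0.935578 = 0.06442


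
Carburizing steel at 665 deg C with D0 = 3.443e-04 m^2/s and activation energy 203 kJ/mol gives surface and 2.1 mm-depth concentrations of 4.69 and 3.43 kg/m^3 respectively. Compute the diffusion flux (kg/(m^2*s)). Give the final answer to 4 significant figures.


Step 1: D = D0 * exp(-Qd/(R*T))
T = 665 + 273.15 = 938.15 K
D = 3.443e-04 * exp(-203e3 / (8.314 * 938.15)) = 1.71327e-15 m^2/s
Step 2: J = D * (C1 - C2) / dx
J = 1.71327e-15 * (4.69 - 3.43) / 2.1e-03
J = 1.028e-12 kg/(m^2*s)


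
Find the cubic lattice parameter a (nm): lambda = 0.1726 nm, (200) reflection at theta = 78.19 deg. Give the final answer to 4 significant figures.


d = lambda / (2*sin(theta))
d = 0.1726 / (2*sin(78.19 deg))
d = 0.0881663 nm
a = d * sqrt(h^2+k^2+l^2) = 0.0881663 * sqrt(4)
a = 0.1763 nm


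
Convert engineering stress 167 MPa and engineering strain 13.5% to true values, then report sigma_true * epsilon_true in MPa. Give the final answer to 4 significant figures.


sigma_true = sigma_eng * (1 + epsilon_eng)
sigma_true = 167 * (1 + 0.135) = 189.545 MPa
epsilon_true = ln(1 + epsilon_eng)
epsilon_true = ln(1 + 0.135) = 0.126633
sigma_true * epsilon_true = 189.545 * 0.126633 = 24 MPa


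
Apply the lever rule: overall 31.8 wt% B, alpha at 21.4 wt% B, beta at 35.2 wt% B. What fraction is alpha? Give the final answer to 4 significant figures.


f_alpha = (C_beta - C0) / (C_beta - C_alpha)
f_alpha = (35.2 - 31.8) / (35.2 - 21.4)
f_alpha = 0.2464


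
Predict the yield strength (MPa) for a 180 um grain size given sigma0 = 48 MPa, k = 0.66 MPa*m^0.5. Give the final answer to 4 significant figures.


sigma_y = sigma0 + k / sqrt(d)
d = 180 um = 1.8e-04 m
sigma_y = 48 + 0.66 / sqrt(1.8e-04)
sigma_y = 97.19 MPa


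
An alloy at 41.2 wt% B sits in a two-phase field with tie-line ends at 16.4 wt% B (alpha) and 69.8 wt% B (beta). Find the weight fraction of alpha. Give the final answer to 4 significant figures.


f_alpha = (C_beta - C0) / (C_beta - C_alpha)
f_alpha = (69.8 - 41.2) / (69.8 - 16.4)
f_alpha = 0.5356


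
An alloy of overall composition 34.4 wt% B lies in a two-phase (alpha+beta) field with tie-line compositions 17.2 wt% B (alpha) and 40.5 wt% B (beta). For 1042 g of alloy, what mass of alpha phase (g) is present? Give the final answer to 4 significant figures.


f_alpha = (C_beta - C0) / (C_beta - C_alpha)
f_alpha = (40.5 - 34.4) / (40.5 - 17.2) = 0.261803
m_alpha = f_alpha * m_total = 0.261803 * 1042 = 272.8 g


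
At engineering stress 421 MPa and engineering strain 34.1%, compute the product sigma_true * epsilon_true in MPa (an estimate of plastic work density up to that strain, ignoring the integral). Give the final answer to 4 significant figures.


sigma_true = sigma_eng * (1 + epsilon_eng)
sigma_true = 421 * (1 + 0.341) = 564.561 MPa
epsilon_true = ln(1 + epsilon_eng)
epsilon_true = ln(1 + 0.341) = 0.293416
sigma_true * epsilon_true = 564.561 * 0.293416 = 165.7 MPa


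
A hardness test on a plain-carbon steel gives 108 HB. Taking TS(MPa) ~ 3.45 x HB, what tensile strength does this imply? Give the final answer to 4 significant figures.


TS (MPa) = 3.45 * HB
TS = 3.45 * 108
TS = 372.6 MPa


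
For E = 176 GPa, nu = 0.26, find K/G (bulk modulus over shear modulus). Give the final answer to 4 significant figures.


G = E / (2*(1+nu))
G = 176 / (2*(1+0.26)) = 69.8413 GPa
K = E / (3*(1-2*nu))
K = 176 / (3*(1-2*0.26)) = 122.222 GPa
K/G = 122.222 / 69.8413 = 1.75


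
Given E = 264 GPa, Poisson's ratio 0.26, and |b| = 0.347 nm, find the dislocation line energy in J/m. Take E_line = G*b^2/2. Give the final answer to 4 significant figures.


Step 1: G = E / (2*(1+nu))
G = 264 / (2*(1+0.26)) = 104.762 GPa = 1.04762e+11 Pa
Step 2: E_line = G*b^2/2
b = 0.347 nm = 3.47e-10 m
E_line = 0.5 * 1.04762e+11 * (3.47e-10)^2 = 6.307e-09 J/m


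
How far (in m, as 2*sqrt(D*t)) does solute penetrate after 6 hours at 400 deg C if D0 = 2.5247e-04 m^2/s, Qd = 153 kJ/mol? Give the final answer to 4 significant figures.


Step 1: D = D0 * exp(-Qd/(R*T))
T = 673.15 K
D = 2.5247e-04 * exp(-153e3 / (8.314 * 673.15)) = 3.38369e-16 m^2/s
Step 2: L = 2*sqrt(D*t)
t = 6 h = 21600 s
L = 2*sqrt(3.38369e-16 * 21600) = 5.407e-06 m


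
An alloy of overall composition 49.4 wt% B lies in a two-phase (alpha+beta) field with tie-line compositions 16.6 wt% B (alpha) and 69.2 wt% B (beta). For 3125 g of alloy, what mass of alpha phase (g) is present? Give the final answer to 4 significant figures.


f_alpha = (C_beta - C0) / (C_beta - C_alpha)
f_alpha = (69.2 - 49.4) / (69.2 - 16.6) = 0.376426
m_alpha = f_alpha * m_total = 0.376426 * 3125 = 1176 g


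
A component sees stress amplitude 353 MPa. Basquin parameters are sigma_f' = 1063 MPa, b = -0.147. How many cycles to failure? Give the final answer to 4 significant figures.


sigma_a = sigma_f' * (2*Nf)^b
2*Nf = (sigma_a / sigma_f')^(1/b)
2*Nf = (353 / 1063)^(1/-0.147)
2*Nf = 1806.6
Nf = 903.3 cycles


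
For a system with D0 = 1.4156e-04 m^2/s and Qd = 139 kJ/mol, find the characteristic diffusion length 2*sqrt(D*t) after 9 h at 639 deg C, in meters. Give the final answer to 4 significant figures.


Step 1: D = D0 * exp(-Qd/(R*T))
T = 912.15 K
D = 1.4156e-04 * exp(-139e3 / (8.314 * 912.15)) = 1.55154e-12 m^2/s
Step 2: L = 2*sqrt(D*t)
t = 9 h = 32400 s
L = 2*sqrt(1.55154e-12 * 32400) = 4.484e-04 m


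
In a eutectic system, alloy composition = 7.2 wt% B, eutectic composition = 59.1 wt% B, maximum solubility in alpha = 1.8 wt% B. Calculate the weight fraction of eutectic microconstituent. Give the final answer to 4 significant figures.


f_primary = (C_e - C0) / (C_e - C_alpha_max)
f_primary = (59.1 - 7.2) / (59.1 - 1.8)
f_primary = 0.905759
f_eutectic = 1 - 0.905759 = 0.09424


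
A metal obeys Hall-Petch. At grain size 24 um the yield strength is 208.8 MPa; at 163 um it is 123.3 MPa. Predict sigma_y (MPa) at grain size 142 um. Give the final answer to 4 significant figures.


sigma_y = sigma0 + k / sqrt(d)
1/sqrt(d1) = 1/sqrt(2.4e-05) = 204.124;  1/sqrt(d2) = 78.326
k = (sigma1 - sigma2) / (1/sqrt(d1) - 1/sqrt(d2)) = (208.8 - 123.3) / (204.124 - 78.326) = 0.679661 MPa*m^0.5
sigma0 = sigma1 - k/sqrt(d1) = 208.8 - 0.679661*204.124 = 70.0649 MPa
sigma_y(d3) = 70.0649 + 0.679661 / sqrt(1.42e-04) = 127.1 MPa


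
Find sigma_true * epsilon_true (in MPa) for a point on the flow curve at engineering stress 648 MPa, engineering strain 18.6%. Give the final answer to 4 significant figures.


sigma_true = sigma_eng * (1 + epsilon_eng)
sigma_true = 648 * (1 + 0.186) = 768.528 MPa
epsilon_true = ln(1 + epsilon_eng)
epsilon_true = ln(1 + 0.186) = 0.170586
sigma_true * epsilon_true = 768.528 * 0.170586 = 131.1 MPa


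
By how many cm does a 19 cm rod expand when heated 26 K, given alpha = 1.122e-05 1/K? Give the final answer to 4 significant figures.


dL = L0 * alpha * dT
dL = 19 * 1.122e-05 * 26
dL = 5.543e-03 cm


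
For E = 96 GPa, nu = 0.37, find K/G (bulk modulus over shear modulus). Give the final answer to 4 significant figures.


G = E / (2*(1+nu))
G = 96 / (2*(1+0.37)) = 35.0365 GPa
K = E / (3*(1-2*nu))
K = 96 / (3*(1-2*0.37)) = 123.077 GPa
K/G = 123.077 / 35.0365 = 3.513


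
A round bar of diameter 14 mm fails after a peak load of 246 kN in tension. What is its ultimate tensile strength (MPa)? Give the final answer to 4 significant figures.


A0 = pi*(d/2)^2 = pi*(14/2)^2 = 153.938 mm^2
UTS = F_max / A0 = 246*1000 / 153.938
UTS = 1598 MPa


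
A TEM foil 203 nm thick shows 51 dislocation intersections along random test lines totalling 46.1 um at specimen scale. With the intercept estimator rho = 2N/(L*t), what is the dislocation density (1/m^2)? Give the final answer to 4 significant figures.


rho = 2N / (L * t)
L = 46.1 um = 4.61e-05 m, t = 203 nm = 2.03e-07 m
rho = 2 * 51 / (4.61e-05 * 2.03e-07)
rho = 1.09e+13 1/m^2


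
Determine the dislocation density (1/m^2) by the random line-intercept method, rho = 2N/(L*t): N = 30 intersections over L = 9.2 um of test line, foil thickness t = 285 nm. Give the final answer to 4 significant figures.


rho = 2N / (L * t)
L = 9.2 um = 9.2e-06 m, t = 285 nm = 2.85e-07 m
rho = 2 * 30 / (9.2e-06 * 2.85e-07)
rho = 2.288e+13 1/m^2


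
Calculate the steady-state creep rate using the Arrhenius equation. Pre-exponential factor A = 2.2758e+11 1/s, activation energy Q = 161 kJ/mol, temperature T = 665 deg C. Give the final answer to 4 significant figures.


rate = A * exp(-Q / (R*T))
T = 665 + 273.15 = 938.15 K
rate = 2.2758e+11 * exp(-161e3 / (8.314 * 938.15))
rate = 246.9 1/s


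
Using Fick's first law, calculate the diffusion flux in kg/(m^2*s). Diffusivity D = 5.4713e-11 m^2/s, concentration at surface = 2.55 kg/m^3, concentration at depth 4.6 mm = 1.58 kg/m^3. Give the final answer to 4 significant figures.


J = -D * (dC/dx) = D * (C1 - C2) / dx
J = 5.4713e-11 * (2.55 - 1.58) / 4.6e-03
J = 1.154e-08 kg/(m^2*s)


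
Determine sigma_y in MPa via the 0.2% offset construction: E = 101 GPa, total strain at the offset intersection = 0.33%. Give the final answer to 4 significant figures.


Offset strain = 0.002
Elastic strain at yield = total_strain - offset = 3.3e-03 - 0.002 = 1.3e-03
sigma_y = E * elastic_strain = 101000 * 1.3e-03
sigma_y = 131.3 MPa


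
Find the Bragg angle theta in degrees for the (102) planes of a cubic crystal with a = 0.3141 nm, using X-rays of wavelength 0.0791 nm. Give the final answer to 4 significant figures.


d = a / sqrt(h^2+k^2+l^2)
d = 0.3141 / sqrt(5) = 0.14047 nm
lambda = 2*d*sin(theta)  =>  sin(theta) = lambda / (2*d)
sin(theta) = 0.0791 / (2 * 0.14047) = 0.281555
theta = 16.35 deg


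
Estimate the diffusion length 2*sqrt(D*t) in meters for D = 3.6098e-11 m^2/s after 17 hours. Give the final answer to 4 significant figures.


t = 17 hr = 61200 s
Diffusion length = 2*sqrt(D*t)
= 2*sqrt(3.6098e-11 * 61200)
= 2.973e-03 m


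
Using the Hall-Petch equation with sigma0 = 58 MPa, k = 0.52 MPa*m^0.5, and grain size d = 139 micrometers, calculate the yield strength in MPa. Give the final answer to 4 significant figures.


sigma_y = sigma0 + k / sqrt(d)
d = 139 um = 1.39e-04 m
sigma_y = 58 + 0.52 / sqrt(1.39e-04)
sigma_y = 102.1 MPa


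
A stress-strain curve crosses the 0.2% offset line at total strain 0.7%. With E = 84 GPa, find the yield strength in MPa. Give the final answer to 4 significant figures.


Offset strain = 0.002
Elastic strain at yield = total_strain - offset = 7e-03 - 0.002 = 5e-03
sigma_y = E * elastic_strain = 84000 * 5e-03
sigma_y = 420 MPa


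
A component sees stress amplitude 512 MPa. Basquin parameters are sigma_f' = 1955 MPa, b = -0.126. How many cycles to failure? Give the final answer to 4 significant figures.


sigma_a = sigma_f' * (2*Nf)^b
2*Nf = (sigma_a / sigma_f')^(1/b)
2*Nf = (512 / 1955)^(1/-0.126)
2*Nf = 41502.1
Nf = 20750 cycles


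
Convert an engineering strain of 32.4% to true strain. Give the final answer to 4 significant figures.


epsilon_true = ln(1 + epsilon_eng)
epsilon_true = ln(1 + 0.324)
epsilon_true = 0.2807


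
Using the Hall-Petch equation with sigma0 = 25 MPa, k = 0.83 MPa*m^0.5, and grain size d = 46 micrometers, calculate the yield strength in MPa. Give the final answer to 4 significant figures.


sigma_y = sigma0 + k / sqrt(d)
d = 46 um = 4.6e-05 m
sigma_y = 25 + 0.83 / sqrt(4.6e-05)
sigma_y = 147.4 MPa


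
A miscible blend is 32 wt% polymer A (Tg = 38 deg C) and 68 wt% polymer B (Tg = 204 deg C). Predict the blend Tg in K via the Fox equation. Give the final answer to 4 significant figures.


1/Tg = w1/Tg1 + w2/Tg2 (in Kelvin)
Tg1 = 311.15 K, Tg2 = 477.15 K
1/Tg = 0.32/311.15 + 0.68/477.15
Tg = 407.6 K


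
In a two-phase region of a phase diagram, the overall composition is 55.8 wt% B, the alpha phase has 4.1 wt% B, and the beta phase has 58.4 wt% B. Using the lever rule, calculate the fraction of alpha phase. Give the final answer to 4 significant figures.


f_alpha = (C_beta - C0) / (C_beta - C_alpha)
f_alpha = (58.4 - 55.8) / (58.4 - 4.1)
f_alpha = 0.04788


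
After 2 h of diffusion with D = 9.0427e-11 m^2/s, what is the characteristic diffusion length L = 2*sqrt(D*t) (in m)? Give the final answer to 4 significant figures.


t = 2 hr = 7200 s
Diffusion length = 2*sqrt(D*t)
= 2*sqrt(9.0427e-11 * 7200)
= 1.614e-03 m


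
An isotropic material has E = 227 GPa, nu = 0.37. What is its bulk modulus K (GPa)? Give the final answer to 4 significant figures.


K = E / (3*(1-2*nu))
K = 227 / (3*(1-2*0.37))
K = 291 GPa


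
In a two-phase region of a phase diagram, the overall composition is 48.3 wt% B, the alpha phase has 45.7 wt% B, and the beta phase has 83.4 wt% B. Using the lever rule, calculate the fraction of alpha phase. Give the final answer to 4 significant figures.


f_alpha = (C_beta - C0) / (C_beta - C_alpha)
f_alpha = (83.4 - 48.3) / (83.4 - 45.7)
f_alpha = 0.931


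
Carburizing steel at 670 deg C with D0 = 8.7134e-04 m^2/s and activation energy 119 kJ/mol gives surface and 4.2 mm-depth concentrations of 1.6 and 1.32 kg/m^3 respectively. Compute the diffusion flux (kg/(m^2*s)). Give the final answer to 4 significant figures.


Step 1: D = D0 * exp(-Qd/(R*T))
T = 670 + 273.15 = 943.15 K
D = 8.7134e-04 * exp(-119e3 / (8.314 * 943.15)) = 2.23538e-10 m^2/s
Step 2: J = D * (C1 - C2) / dx
J = 2.23538e-10 * (1.6 - 1.32) / 4.2e-03
J = 1.49e-08 kg/(m^2*s)


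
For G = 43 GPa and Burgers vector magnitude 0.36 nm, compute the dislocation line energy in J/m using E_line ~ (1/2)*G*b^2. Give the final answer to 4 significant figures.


E = G*b^2/2
b = 0.36 nm = 3.6e-10 m
G = 43 GPa = 4.3e+10 Pa
E = 0.5 * 4.3e+10 * (3.6e-10)^2
E = 2.786e-09 J/m


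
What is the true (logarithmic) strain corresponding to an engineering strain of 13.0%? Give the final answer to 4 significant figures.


epsilon_true = ln(1 + epsilon_eng)
epsilon_true = ln(1 + 0.13)
epsilon_true = 0.1222


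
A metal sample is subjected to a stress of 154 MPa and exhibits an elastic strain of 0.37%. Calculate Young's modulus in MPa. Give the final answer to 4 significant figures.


E = sigma / epsilon
epsilon = 0.37% = 3.7e-03
E = 154 / 3.7e-03
E = 41620 MPa


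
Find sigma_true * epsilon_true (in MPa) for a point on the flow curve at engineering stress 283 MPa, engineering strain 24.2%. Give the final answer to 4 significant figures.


sigma_true = sigma_eng * (1 + epsilon_eng)
sigma_true = 283 * (1 + 0.242) = 351.486 MPa
epsilon_true = ln(1 + epsilon_eng)
epsilon_true = ln(1 + 0.242) = 0.216723
sigma_true * epsilon_true = 351.486 * 0.216723 = 76.18 MPa


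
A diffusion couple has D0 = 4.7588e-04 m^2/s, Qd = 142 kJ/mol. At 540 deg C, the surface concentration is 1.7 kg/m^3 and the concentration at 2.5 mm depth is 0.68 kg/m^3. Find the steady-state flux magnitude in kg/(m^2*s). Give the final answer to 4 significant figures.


Step 1: D = D0 * exp(-Qd/(R*T))
T = 540 + 273.15 = 813.15 K
D = 4.7588e-04 * exp(-142e3 / (8.314 * 813.15)) = 3.593e-13 m^2/s
Step 2: J = D * (C1 - C2) / dx
J = 3.593e-13 * (1.7 - 0.68) / 2.5e-03
J = 1.466e-10 kg/(m^2*s)


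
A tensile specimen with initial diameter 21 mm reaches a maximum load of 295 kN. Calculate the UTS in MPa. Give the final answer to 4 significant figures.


A0 = pi*(d/2)^2 = pi*(21/2)^2 = 346.361 mm^2
UTS = F_max / A0 = 295*1000 / 346.361
UTS = 851.7 MPa


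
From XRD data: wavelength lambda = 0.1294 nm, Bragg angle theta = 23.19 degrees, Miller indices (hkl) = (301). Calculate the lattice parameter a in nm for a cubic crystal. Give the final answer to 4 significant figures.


d = lambda / (2*sin(theta))
d = 0.1294 / (2*sin(23.19 deg))
d = 0.164304 nm
a = d * sqrt(h^2+k^2+l^2) = 0.164304 * sqrt(10)
a = 0.5196 nm


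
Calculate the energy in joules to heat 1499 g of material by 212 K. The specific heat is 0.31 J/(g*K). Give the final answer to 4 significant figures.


Q = m * cp * dT
Q = 1499 * 0.31 * 212
Q = 98510 J


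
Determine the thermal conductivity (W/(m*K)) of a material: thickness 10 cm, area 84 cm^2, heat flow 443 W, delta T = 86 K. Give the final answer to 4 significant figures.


k = Q*L / (A*dT)
L = 0.1 m, A = 8.4e-03 m^2
k = 443 * 0.1 / (8.4e-03 * 86)
k = 61.32 W/(m*K)


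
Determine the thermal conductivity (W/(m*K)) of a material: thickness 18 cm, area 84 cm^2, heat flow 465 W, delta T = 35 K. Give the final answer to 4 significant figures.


k = Q*L / (A*dT)
L = 0.18 m, A = 8.4e-03 m^2
k = 465 * 0.18 / (8.4e-03 * 35)
k = 284.7 W/(m*K)


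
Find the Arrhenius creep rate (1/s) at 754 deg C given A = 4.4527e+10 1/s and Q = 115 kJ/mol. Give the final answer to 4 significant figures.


rate = A * exp(-Q / (R*T))
T = 754 + 273.15 = 1027.15 K
rate = 4.4527e+10 * exp(-115e3 / (8.314 * 1027.15))
rate = 63130 1/s


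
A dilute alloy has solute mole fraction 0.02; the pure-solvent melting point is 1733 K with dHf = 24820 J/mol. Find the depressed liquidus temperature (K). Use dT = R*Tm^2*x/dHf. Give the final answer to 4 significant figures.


dT = R*Tm^2*x / dHf
dT = 8.314 * 1733^2 * 0.02 / 24820
dT = 20.1203 K
T_new = 1733 - 20.1203 = 1713 K


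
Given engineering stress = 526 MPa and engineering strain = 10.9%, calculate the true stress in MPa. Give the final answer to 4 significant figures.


sigma_true = sigma_eng * (1 + epsilon_eng)
sigma_true = 526 * (1 + 0.109)
sigma_true = 583.3 MPa


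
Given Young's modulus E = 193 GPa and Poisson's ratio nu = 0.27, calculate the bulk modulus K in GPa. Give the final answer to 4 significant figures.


K = E / (3*(1-2*nu))
K = 193 / (3*(1-2*0.27))
K = 139.9 GPa


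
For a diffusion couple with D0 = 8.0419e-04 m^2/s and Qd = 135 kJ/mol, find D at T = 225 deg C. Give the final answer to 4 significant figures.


D = D0 * exp(-Qd / (R*T))
T = 498.15 K
D = 8.0419e-04 * exp(-135e3 / (8.314 * 498.15))
D = 5.612e-18 m^2/s


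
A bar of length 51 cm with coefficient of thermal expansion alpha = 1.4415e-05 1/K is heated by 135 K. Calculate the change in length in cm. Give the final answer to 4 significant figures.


dL = L0 * alpha * dT
dL = 51 * 1.4415e-05 * 135
dL = 0.09925 cm


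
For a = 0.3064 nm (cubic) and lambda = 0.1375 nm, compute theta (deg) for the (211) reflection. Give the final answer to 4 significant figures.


d = a / sqrt(h^2+k^2+l^2)
d = 0.3064 / sqrt(6) = 0.125087 nm
lambda = 2*d*sin(theta)  =>  sin(theta) = lambda / (2*d)
sin(theta) = 0.1375 / (2 * 0.125087) = 0.549616
theta = 33.34 deg


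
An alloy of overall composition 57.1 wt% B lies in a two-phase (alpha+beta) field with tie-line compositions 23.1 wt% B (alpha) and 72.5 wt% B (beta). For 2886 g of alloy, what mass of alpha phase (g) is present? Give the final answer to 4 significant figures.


f_alpha = (C_beta - C0) / (C_beta - C_alpha)
f_alpha = (72.5 - 57.1) / (72.5 - 23.1) = 0.311741
m_alpha = f_alpha * m_total = 0.311741 * 2886 = 899.7 g


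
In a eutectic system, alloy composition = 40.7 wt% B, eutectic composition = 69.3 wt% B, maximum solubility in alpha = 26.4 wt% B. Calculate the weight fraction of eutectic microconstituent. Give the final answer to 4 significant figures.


f_primary = (C_e - C0) / (C_e - C_alpha_max)
f_primary = (69.3 - 40.7) / (69.3 - 26.4)
f_primary = 0.666667
f_eutectic = 1 - 0.666667 = 0.3333


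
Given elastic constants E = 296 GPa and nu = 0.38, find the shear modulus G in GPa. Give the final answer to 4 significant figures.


G = E / (2*(1+nu))
G = 296 / (2*(1+0.38))
G = 107.2 GPa


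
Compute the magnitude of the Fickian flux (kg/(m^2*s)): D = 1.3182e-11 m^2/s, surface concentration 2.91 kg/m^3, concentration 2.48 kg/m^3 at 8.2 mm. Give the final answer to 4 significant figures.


J = -D * (dC/dx) = D * (C1 - C2) / dx
J = 1.3182e-11 * (2.91 - 2.48) / 8.2e-03
J = 6.913e-10 kg/(m^2*s)


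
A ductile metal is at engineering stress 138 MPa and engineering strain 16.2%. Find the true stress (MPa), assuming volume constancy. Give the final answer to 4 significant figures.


sigma_true = sigma_eng * (1 + epsilon_eng)
sigma_true = 138 * (1 + 0.162)
sigma_true = 160.4 MPa


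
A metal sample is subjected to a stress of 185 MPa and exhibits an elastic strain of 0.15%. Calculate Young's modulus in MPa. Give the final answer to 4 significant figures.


E = sigma / epsilon
epsilon = 0.15% = 1.5e-03
E = 185 / 1.5e-03
E = 123300 MPa


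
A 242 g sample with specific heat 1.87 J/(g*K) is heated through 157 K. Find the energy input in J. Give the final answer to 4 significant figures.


Q = m * cp * dT
Q = 242 * 1.87 * 157
Q = 71050 J


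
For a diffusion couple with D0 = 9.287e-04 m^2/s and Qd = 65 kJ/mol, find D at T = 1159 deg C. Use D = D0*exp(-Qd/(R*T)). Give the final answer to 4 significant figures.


D = D0 * exp(-Qd / (R*T))
T = 1432.15 K
D = 9.287e-04 * exp(-65e3 / (8.314 * 1432.15))
D = 3.954e-06 m^2/s


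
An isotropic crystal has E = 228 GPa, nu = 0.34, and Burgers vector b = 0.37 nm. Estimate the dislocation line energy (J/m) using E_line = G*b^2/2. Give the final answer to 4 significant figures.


Step 1: G = E / (2*(1+nu))
G = 228 / (2*(1+0.34)) = 85.0746 GPa = 8.50746e+10 Pa
Step 2: E_line = G*b^2/2
b = 0.37 nm = 3.7e-10 m
E_line = 0.5 * 8.50746e+10 * (3.7e-10)^2 = 5.823e-09 J/m


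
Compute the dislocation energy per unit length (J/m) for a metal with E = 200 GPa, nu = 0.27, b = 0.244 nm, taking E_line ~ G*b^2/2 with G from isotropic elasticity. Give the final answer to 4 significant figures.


Step 1: G = E / (2*(1+nu))
G = 200 / (2*(1+0.27)) = 78.7402 GPa = 7.87402e+10 Pa
Step 2: E_line = G*b^2/2
b = 0.244 nm = 2.44e-10 m
E_line = 0.5 * 7.87402e+10 * (2.44e-10)^2 = 2.344e-09 J/m


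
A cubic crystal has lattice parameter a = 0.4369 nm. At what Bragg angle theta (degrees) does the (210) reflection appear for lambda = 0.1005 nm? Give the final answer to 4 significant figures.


d = a / sqrt(h^2+k^2+l^2)
d = 0.4369 / sqrt(5) = 0.195388 nm
lambda = 2*d*sin(theta)  =>  sin(theta) = lambda / (2*d)
sin(theta) = 0.1005 / (2 * 0.195388) = 0.257181
theta = 14.9 deg


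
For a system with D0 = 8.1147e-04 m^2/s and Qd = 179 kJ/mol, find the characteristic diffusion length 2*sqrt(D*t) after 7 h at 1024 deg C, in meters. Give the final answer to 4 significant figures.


Step 1: D = D0 * exp(-Qd/(R*T))
T = 1297.15 K
D = 8.1147e-04 * exp(-179e3 / (8.314 * 1297.15)) = 5.02229e-11 m^2/s
Step 2: L = 2*sqrt(D*t)
t = 7 h = 25200 s
L = 2*sqrt(5.02229e-11 * 25200) = 2.25e-03 m


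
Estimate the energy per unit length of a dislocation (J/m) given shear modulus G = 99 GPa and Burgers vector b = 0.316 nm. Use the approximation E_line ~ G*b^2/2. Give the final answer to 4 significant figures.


E = G*b^2/2
b = 0.316 nm = 3.16e-10 m
G = 99 GPa = 9.9e+10 Pa
E = 0.5 * 9.9e+10 * (3.16e-10)^2
E = 4.943e-09 J/m


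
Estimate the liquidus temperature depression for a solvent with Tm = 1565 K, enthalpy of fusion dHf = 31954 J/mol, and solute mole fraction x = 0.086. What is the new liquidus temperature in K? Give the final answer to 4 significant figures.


dT = R*Tm^2*x / dHf
dT = 8.314 * 1565^2 * 0.086 / 31954
dT = 54.804 K
T_new = 1565 - 54.804 = 1510 K


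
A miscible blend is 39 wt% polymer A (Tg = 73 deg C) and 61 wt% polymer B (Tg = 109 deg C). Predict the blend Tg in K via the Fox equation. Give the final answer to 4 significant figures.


1/Tg = w1/Tg1 + w2/Tg2 (in Kelvin)
Tg1 = 346.15 K, Tg2 = 382.15 K
1/Tg = 0.39/346.15 + 0.61/382.15
Tg = 367.3 K
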